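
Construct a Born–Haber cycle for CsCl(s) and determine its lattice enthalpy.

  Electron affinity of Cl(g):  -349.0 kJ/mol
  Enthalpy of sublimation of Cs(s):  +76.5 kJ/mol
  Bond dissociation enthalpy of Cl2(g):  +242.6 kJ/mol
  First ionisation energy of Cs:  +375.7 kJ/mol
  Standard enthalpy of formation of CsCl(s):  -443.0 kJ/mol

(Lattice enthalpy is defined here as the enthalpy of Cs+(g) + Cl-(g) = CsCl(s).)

U = -667.5 kJ/mol

ΔHf° = 1·ΔHsub + 1·(ΣIE) + 1/2·D(Cl2) + 1·EA + U
-443.0 = 1·(+76.5) + 1·(+375.7) + 1/2·(+242.6) + 1·(-349.0) + U
U = -443.0 − (+224.5) = -667.5 kJ/mol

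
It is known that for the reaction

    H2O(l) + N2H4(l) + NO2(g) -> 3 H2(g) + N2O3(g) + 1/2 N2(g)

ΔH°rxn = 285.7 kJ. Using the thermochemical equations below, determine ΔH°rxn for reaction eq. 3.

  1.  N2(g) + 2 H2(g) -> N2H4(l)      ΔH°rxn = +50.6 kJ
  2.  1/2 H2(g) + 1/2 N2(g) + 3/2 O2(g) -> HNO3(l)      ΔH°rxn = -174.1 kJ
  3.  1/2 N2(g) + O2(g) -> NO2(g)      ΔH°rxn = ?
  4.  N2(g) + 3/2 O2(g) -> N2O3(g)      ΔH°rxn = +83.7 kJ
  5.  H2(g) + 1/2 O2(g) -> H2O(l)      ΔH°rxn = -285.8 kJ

eq. 1 reversed: -50.6 kJ
eq. 2: not needed.
eq. 3 reversed: contributes −x
eq. 4 as written: +83.7 kJ
eq. 5 reversed: +285.8 kJ
+285.7 = (-50.6) + (+83.7) + (+285.8) − x
x = (+285.7 − (+318.9)) / (-1) = 33.2 kJ

ΔH°rxn = 33.2 kJ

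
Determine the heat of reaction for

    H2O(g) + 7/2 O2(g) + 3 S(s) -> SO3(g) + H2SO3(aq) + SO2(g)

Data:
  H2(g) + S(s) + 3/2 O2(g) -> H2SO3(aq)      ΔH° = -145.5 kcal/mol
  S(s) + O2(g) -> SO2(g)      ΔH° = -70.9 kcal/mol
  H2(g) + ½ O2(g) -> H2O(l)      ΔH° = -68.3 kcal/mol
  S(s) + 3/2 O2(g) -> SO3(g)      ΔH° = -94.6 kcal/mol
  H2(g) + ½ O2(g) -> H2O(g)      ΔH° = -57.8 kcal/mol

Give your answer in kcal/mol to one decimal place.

ΔH° = -253.2 kcal/mol

equation 1 as written: -145.5 kcal/mol
equation 2 as written: -70.9 kcal/mol
equation 3: not needed.
equation 4 as written: -94.6 kcal/mol
equation 5 reversed: +57.8 kcal/mol
Summing the manipulated equations, ΔH° = (-145.5) + (-70.9) + (-94.6) + (+57.8) = -253.2 kcal/mol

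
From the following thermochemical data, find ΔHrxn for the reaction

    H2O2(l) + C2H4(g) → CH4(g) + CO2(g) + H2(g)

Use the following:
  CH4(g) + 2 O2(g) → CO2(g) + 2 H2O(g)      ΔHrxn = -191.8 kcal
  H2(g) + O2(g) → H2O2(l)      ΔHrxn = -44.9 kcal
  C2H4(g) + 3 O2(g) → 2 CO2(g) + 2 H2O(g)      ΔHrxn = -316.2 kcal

ΔHrxn = -79.5 kcal

equation 1 reversed (CH4(g) must end up as a product): +191.8 kcal
equation 2 reversed (reverse to put H2O2(l) on the reactant side): +44.9 kcal
equation 3 as written (C2H4(g) already on the reactant side): -316.2 kcal
ΔHrxn = (+191.8) + (+44.9) + (-316.2) = -79.5 kcal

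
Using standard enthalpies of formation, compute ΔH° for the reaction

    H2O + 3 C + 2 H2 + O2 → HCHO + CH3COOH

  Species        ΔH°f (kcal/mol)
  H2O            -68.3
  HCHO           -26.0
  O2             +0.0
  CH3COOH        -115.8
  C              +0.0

Products: 1·(-26.0) + 1·(-115.8) = -141.8
Reactants: 1·(-68.3) + 3·(+0.0) + 2·(+0.0) + 1·(+0.0) = -68.3
ΔH° = (-141.8) − (-68.3) = -73.5 kcal/mol

ΔH° = -73.5 kcal/mol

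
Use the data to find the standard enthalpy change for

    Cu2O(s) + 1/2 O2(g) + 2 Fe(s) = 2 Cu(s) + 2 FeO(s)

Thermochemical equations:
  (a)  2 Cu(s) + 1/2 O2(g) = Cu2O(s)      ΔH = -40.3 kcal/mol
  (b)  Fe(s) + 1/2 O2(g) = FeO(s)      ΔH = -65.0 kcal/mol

(a) reversed (reverse to put Cu2O(s) on the reactant side): +40.3 kcal/mol
(b) × 2 (×2 to match 2 FeO(s) in the target): (2)·(-65.0) = -130.0 kcal/mol
Combining the equations, ΔH = (-1)·(-40.3) + (2)·(-65.0) = -89.7 kcal/mol

ΔH = -89.7 kcal/mol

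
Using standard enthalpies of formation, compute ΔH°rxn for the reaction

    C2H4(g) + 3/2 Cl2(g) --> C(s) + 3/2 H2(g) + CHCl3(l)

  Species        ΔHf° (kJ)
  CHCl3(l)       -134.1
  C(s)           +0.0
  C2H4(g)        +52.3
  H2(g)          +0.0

Products: 1·(+0.0) + 3/2·(+0.0) + 1·(-134.1) = -134.1
Reactants: 1·(+52.3) + 3/2·(+0.0) = +52.3
ΔH°rxn = (-134.1) − (+52.3) = -186.4 kJ

ΔH°rxn = -186.4 kJ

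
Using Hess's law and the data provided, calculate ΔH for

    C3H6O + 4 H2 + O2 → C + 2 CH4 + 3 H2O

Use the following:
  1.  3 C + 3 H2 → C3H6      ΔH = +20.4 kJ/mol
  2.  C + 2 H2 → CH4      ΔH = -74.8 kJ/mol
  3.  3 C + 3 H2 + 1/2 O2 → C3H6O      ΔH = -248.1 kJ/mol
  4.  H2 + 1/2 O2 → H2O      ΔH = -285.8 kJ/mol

eq. 1: not needed.
eq. 2 × 2: (2)·(-74.8) = -149.6 kJ/mol
eq. 3 reversed: +248.1 kJ/mol
eq. 4 × 3: (3)·(-285.8) = -857.4 kJ/mol
Summing the manipulated equations, ΔH = (2)·(-74.8) + (-1)·(-248.1) + (3)·(-285.8) = -758.9 kJ/mol

ΔH = -758.9 kJ/mol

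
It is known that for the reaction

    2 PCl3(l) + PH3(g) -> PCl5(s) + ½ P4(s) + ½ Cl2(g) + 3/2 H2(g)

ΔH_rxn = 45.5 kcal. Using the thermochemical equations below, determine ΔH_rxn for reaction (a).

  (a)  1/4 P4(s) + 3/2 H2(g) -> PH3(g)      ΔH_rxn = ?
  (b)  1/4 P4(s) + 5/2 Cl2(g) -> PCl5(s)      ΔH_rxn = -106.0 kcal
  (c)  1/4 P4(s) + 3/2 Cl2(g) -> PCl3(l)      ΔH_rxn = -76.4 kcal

ΔH_rxn = 1.3 kcal

(a) reversed (PH3(g) must end up as a reactant): contributes −x
(b) as written (PCl5(s) already on the product side): -106.0 kcal
(c) reversed and × 2 (reverse to put PCl3(l) on the reactant side; ×2 to match 2 PCl3(l) in the target): (-2)·(-76.4) = +152.8 kcal
+45.5 = (-106.0) + (+152.8) − x
x = (+45.5 − (+46.8)) / (-1) = 1.3 kcal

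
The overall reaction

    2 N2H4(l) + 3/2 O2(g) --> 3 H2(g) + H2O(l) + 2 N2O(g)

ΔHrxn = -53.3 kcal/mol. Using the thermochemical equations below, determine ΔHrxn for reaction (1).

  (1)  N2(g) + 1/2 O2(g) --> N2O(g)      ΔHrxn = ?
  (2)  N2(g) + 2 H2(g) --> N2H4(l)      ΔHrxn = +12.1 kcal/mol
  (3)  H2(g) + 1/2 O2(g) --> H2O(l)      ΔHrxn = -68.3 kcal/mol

ΔHrxn = 19.6 kcal/mol

(1) × 2: contributes 2·x
(2) reversed and × 2: (-2)·(+12.1) = -24.2 kcal/mol
(3) as written: -68.3 kcal/mol
-53.3 = (-24.2) + (-68.3) + 2·x
x = (-53.3 − (-92.5)) / (2) = 19.6 kcal/mol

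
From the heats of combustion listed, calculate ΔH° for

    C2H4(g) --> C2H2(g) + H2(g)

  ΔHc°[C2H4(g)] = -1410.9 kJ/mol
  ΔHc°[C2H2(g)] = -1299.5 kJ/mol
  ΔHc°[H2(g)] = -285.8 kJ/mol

ΔH° = 174.4 kJ/mol

With combustion enthalpies, reactants minus products:
= [1·(-1410.9)] − [1·(-1299.5) + 1·(-285.8)]
= 174.4 kJ/mol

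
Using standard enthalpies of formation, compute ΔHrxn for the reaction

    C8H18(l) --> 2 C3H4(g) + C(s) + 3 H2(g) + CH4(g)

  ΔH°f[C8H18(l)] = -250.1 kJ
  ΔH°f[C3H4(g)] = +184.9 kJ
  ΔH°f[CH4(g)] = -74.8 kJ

Products: 2·(+184.9) + 1·(+0.0) + 3·(+0.0) + 1·(-74.8) = +295.0
Reactants: 1·(-250.1) = -250.1
ΔHrxn = (+295.0) − (-250.1) = 545.1 kJ

ΔHrxn = 545.1 kJ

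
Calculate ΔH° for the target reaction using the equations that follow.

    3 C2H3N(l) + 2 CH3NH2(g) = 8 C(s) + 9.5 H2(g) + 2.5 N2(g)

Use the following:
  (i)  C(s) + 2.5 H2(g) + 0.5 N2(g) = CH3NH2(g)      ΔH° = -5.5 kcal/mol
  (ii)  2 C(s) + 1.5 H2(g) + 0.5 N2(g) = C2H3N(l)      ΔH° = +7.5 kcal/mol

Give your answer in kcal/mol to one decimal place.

ΔH° = -11.5 kcal/mol

(i) reversed and × 2 (reverse to put CH3NH2(g) on the reactant side; ×2 to match 2 CH3NH2(g) in the target): (-2)·(-5.5) = +11.0 kcal/mol
(ii) reversed and × 3 (reverse to put C2H3N(l) on the reactant side; scale by 3 for the 3 C2H3N(l)): (-3)·(+7.5) = -22.5 kcal/mol
Summing the manipulated equations, ΔH° = (+11.0) + (-22.5) = -11.5 kcal/mol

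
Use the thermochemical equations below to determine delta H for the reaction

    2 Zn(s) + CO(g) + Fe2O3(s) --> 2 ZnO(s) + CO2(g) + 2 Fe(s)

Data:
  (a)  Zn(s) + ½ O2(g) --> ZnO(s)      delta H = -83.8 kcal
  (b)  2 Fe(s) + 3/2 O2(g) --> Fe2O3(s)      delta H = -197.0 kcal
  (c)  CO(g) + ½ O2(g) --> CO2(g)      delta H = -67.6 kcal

(a) × 2: (2)·(-83.8) = -167.6 kcal
(b) reversed: +197.0 kcal
(c) as written: -67.6 kcal
Summing the manipulated equations, delta H = (-167.6) + (+197.0) + (-67.6) = -38.2 kcal

delta H = -38.2 kcal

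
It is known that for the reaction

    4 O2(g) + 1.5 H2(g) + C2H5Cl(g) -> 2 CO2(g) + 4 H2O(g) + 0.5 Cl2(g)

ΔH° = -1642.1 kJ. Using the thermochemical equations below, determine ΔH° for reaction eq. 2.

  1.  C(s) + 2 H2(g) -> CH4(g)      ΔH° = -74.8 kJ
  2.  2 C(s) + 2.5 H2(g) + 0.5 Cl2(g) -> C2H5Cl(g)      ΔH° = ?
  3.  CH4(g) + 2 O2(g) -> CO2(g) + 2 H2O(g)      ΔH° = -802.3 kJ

eq. 1 × 2: (2)·(-74.8) = -149.6 kJ
eq. 2 reversed (C2H5Cl(g) must end up as a reactant): contributes −x
eq. 3 × 2 (×2 to match 2 CO2(g) in the target): (2)·(-802.3) = -1604.6 kJ
-1642.1 = (-149.6) + (-1604.6) − x
x = (-1642.1 − (-1754.2)) / (-1) = -112.1 kJ

ΔH° = -112.1 kJ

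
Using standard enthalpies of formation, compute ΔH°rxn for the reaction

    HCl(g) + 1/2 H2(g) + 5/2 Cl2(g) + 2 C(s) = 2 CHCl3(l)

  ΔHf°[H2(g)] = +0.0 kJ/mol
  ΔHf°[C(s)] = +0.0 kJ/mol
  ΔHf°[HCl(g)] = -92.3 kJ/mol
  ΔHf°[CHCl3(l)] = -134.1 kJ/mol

ΔH°rxn = Σ nΔHf°(products) − Σ nΔHf°(reactants).
Products: 2·(-134.1) = -268.2
Reactants: 1·(-92.3) + 1/2·(+0.0) + 5/2·(+0.0) + 2·(+0.0) = -92.3
ΔH°rxn = (-268.2) − (-92.3) = -175.9 kJ/mol

ΔH°rxn = -175.9 kJ/mol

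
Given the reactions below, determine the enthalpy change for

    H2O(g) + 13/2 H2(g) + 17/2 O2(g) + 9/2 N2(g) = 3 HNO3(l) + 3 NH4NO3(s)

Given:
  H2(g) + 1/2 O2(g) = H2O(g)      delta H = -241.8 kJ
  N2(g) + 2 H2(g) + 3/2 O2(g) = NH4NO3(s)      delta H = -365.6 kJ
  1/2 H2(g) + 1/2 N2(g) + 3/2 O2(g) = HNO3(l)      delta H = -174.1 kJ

equation 1 reversed: +241.8 kJ
equation 2 × 3: (3)·(-365.6) = -1096.8 kJ
equation 3 × 3: (3)·(-174.1) = -522.3 kJ
Summing the manipulated equations, delta H = (-1)·(-241.8) + (3)·(-365.6) + (3)·(-174.1) = -1377.3 kJ

delta H = -1377.3 kJ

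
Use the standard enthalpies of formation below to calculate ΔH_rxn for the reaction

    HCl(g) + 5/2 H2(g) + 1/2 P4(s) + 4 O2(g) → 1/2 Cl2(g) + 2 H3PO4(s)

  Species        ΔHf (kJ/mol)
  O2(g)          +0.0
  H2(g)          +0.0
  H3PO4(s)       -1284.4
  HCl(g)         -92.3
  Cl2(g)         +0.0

ΔH_rxn = -2476.5 kJ/mol

Products: 1/2·(+0.0) + 2·(-1284.4) = -2568.8
Reactants: 1·(-92.3) + 5/2·(+0.0) + 1/2·(+0.0) + 4·(+0.0) = -92.3
ΔH_rxn = (-2568.8) − (-92.3) = -2476.5 kJ/mol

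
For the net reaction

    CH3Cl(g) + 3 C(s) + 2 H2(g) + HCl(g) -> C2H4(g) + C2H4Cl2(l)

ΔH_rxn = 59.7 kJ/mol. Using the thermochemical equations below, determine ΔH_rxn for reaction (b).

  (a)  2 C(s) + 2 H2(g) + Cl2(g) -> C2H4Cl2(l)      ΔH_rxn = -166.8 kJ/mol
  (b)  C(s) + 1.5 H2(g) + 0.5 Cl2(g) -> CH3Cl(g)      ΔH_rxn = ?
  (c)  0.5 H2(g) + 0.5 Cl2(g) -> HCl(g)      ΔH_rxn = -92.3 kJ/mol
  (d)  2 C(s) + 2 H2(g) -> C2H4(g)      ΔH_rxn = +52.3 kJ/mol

ΔH_rxn = -81.9 kJ/mol

(a) as written (C2H4Cl2(l) already on the product side): -166.8 kJ/mol
(b) reversed (reverse to put CH3Cl(g) on the reactant side): contributes −x
(c) reversed (HCl(g) must end up as a reactant): +92.3 kJ/mol
(d) as written (C2H4(g) already on the product side): +52.3 kJ/mol
+59.7 = (-166.8) + (+92.3) + (+52.3) − x
x = (+59.7 − (-22.2)) / (-1) = -81.9 kJ/mol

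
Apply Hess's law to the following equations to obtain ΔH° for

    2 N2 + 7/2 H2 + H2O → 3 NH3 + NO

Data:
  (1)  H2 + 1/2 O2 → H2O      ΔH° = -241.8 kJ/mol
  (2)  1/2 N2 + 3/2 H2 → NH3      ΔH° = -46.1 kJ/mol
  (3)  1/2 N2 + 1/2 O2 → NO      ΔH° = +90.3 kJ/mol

ΔH° = 193.8 kJ/mol

(1) reversed (reverse to put H2O on the reactant side): +241.8 kJ/mol
(2) × 3 (scale by 3 for the 3 NH3): (3)·(-46.1) = -138.3 kJ/mol
(3) as written (NO already on the product side): +90.3 kJ/mol
ΔH° = (-1)·(-241.8) + (3)·(-46.1) + (1)·(+90.3) = 193.8 kJ/mol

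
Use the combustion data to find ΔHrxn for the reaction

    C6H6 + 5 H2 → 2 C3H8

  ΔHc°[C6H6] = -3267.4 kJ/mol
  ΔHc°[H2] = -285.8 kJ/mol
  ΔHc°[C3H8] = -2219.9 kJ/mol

ΔHrxn = -256.6 kJ/mol

With combustion enthalpies, reactants minus products:
= [1·(-3267.4) + 5·(-285.8)] − [2·(-2219.9)]
= -256.6 kJ/mol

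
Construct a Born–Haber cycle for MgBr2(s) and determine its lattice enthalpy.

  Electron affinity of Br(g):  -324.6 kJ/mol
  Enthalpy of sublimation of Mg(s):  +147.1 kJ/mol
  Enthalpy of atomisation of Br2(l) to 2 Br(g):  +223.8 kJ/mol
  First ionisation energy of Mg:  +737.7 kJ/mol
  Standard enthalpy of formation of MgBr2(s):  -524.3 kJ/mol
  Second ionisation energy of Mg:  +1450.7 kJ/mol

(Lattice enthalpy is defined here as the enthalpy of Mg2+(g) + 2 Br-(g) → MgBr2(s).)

ΔHf° = 1·ΔHsub + 1·(ΣIE) + 1·D(Br2) + 2·EA + U
-524.3 = 1·(+147.1) + 1·(+2188.4) + 1·(+223.8) + 2·(-324.6) + U
U = -524.3 − (+1910.1) = -2434.4 kJ/mol

U = -2434.4 kJ/mol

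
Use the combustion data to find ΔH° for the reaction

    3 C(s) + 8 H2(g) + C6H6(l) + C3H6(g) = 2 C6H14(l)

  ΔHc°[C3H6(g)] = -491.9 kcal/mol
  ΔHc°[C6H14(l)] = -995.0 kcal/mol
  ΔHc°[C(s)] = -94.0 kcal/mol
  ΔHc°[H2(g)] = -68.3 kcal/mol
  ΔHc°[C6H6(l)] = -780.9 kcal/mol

ΔH° = -111.2 kcal/mol

Using ΔH = Σ nΔHc°(reactants) − Σ nΔHc°(products):
= [3·(-94.0) + 8·(-68.3) + 1·(-780.9) + 1·(-491.9)] − [2·(-995.0)]
= -111.2 kcal/mol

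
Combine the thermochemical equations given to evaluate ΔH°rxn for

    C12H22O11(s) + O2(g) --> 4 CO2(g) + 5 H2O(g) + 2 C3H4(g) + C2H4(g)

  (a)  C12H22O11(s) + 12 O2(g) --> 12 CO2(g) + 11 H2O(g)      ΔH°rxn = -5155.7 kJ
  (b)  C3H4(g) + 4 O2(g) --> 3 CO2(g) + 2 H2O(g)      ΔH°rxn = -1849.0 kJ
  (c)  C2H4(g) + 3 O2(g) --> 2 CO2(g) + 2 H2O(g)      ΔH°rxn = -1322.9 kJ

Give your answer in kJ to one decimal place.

(a) as written (C12H22O11(s) already on the reactant side): -5155.7 kJ
(b) reversed and × 2 (C3H4(g) must end up as a product; scale by 2 for the 2 C3H4(g)): (-2)·(-1849.0) = +3698.0 kJ
(c) reversed (reverse to put C2H4(g) on the product side): +1322.9 kJ
Combining the equations, ΔH°rxn = (1)·(-5155.7) + (-2)·(-1849.0) + (-1)·(-1322.9) = -134.8 kJ

ΔH°rxn = -134.8 kJ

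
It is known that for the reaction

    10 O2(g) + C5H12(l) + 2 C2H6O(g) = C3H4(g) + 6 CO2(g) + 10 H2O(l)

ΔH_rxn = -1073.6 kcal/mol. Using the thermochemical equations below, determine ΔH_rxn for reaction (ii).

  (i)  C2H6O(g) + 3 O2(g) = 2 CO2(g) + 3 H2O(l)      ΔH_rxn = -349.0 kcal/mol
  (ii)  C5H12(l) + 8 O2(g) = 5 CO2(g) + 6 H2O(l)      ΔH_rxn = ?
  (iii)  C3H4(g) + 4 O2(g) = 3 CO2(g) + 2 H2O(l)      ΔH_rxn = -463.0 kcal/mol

ΔH_rxn = -838.6 kcal/mol

(i) × 2 (×2 to match 2 C2H6O(g) in the target): (2)·(-349.0) = -698.0 kcal/mol
(ii) as written (C5H12(l) already on the reactant side): contributes x
(iii) reversed (C3H4(g) must end up as a product): +463.0 kcal/mol
-1073.6 = (-698.0) + (+463.0) + x
x = (-1073.6 − (-235.0)) / (1) = -838.6 kcal/mol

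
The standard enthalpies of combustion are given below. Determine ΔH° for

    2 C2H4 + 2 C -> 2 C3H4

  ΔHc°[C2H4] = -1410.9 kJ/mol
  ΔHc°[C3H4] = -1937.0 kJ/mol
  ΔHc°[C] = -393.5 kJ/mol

ΔH° = 265.2 kJ/mol

Using ΔH = Σ nΔHc°(reactants) − Σ nΔHc°(products):
= [2·(-1410.9) + 2·(-393.5)] − [2·(-1937.0)]
= 265.2 kJ/mol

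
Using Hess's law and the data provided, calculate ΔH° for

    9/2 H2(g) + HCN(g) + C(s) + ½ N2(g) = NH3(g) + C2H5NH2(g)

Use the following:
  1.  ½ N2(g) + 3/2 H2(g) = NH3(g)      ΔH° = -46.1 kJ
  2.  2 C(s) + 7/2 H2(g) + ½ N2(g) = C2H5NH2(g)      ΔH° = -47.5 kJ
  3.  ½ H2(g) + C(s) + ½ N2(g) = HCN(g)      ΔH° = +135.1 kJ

eq. 1 as written: -46.1 kJ
eq. 2 as written: -47.5 kJ
eq. 3 reversed: -135.1 kJ
Summing the manipulated equations, ΔH° = (-46.1) + (-47.5) + (-135.1) = -228.7 kJ

ΔH° = -228.7 kJ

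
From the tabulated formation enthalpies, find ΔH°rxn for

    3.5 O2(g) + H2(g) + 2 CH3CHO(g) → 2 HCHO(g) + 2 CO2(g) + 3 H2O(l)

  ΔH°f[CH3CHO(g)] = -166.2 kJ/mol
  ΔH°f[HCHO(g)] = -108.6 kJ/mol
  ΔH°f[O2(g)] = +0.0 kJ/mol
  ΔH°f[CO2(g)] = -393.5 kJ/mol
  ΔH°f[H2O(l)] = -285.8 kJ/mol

ΔH°rxn = -1529.2 kJ/mol

Products: 2·(-108.6) + 2·(-393.5) + 3·(-285.8) = -1861.6
Reactants: 7/2·(+0.0) + 1·(+0.0) + 2·(-166.2) = -332.4
ΔH°rxn = (-1861.6) − (-332.4) = -1529.2 kJ/mol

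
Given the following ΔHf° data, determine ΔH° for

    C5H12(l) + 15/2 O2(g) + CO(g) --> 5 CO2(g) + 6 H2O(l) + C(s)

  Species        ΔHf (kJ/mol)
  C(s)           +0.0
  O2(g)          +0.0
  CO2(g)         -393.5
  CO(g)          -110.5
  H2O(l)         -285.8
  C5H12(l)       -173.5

Products: 5·(-393.5) + 6·(-285.8) + 1·(+0.0) = -3682.3
Reactants: 1·(-173.5) + 15/2·(+0.0) + 1·(-110.5) = -284.0
ΔH° = (-3682.3) − (-284.0) = -3398.3 kJ/mol

ΔH° = -3398.3 kJ/mol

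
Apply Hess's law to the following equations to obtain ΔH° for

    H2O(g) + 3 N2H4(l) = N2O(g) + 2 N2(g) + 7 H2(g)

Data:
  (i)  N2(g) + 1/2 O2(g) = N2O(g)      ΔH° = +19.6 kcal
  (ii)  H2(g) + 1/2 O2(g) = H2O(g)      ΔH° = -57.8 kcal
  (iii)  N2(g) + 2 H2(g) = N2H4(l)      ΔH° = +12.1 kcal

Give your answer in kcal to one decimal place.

ΔH° = 41.1 kcal

(i) as written (N2O(g) already on the product side): +19.6 kcal
(ii) reversed (H2O(g) must end up as a reactant): +57.8 kcal
(iii) reversed and × 3 (reverse to put N2H4(l) on the reactant side; scale by 3 for the 3 N2H4(l)): (-3)·(+12.1) = -36.3 kcal
Summing the manipulated equations, ΔH° = (+19.6) + (+57.8) + (-36.3) = 41.1 kcal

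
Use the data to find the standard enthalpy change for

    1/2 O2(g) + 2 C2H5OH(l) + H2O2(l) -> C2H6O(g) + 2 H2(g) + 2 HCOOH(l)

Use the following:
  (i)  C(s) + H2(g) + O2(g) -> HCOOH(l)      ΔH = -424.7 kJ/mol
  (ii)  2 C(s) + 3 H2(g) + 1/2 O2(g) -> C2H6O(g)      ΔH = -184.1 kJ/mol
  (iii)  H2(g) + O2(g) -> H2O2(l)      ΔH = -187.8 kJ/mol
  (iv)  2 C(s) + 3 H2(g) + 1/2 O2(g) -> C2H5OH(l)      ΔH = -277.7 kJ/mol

(i) × 2: (2)·(-424.7) = -849.4 kJ/mol
(ii) as written: -184.1 kJ/mol
(iii) reversed: +187.8 kJ/mol
(iv) reversed and × 2: (-2)·(-277.7) = +555.4 kJ/mol
ΔH = (2)·(-424.7) + (1)·(-184.1) + (-1)·(-187.8) + (-2)·(-277.7) = -290.3 kJ/mol

ΔH = -290.3 kJ/mol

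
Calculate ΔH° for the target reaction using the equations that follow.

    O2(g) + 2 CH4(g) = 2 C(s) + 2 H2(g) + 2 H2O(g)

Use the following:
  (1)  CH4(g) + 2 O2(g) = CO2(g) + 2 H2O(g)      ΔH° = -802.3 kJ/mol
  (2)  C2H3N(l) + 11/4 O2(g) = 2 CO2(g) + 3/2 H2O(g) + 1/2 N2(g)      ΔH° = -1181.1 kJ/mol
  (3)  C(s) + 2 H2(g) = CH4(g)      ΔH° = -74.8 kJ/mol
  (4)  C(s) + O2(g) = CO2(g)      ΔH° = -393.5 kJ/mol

(1) as written: -802.3 kJ/mol
(2): not needed (N2(g) appears nowhere else).
(3) reversed (H2(g) must end up as a product): +74.8 kJ/mol
(4) reversed: +393.5 kJ/mol
Combining the equations, ΔH° = (1)·(-802.3) + (-1)·(-74.8) + (-1)·(-393.5) = -334.0 kJ/mol

ΔH° = -334.0 kJ/mol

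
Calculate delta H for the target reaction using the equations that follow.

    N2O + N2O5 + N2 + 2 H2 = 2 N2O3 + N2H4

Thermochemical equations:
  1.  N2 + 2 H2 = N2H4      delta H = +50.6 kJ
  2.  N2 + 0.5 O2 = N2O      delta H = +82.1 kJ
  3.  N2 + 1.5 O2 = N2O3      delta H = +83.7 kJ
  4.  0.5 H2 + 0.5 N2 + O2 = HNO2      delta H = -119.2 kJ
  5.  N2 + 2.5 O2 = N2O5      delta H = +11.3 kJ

eq. 1 as written: +50.6 kJ
eq. 2 reversed: -82.1 kJ
eq. 3 × 2: (2)·(+83.7) = +167.4 kJ
eq. 4: not needed.
eq. 5 reversed: -11.3 kJ
By Hess's law, delta H = (+50.6) + (-82.1) + (+167.4) + (-11.3) = 124.6 kJ

delta H = 124.6 kJ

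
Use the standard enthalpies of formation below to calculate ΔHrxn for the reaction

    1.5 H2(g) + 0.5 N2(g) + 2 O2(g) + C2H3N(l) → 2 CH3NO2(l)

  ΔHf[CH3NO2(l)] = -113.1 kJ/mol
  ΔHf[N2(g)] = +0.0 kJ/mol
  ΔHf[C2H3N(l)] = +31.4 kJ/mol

ΔHrxn = -257.6 kJ/mol

ΔH°rxn = Σ nΔHf°(products) − Σ nΔHf°(reactants).
Products: 2·(-113.1) = -226.2
Reactants: 3/2·(+0.0) + 1/2·(+0.0) + 2·(+0.0) + 1·(+31.4) = +31.4
ΔHrxn = (-226.2) − (+31.4) = -257.6 kJ/mol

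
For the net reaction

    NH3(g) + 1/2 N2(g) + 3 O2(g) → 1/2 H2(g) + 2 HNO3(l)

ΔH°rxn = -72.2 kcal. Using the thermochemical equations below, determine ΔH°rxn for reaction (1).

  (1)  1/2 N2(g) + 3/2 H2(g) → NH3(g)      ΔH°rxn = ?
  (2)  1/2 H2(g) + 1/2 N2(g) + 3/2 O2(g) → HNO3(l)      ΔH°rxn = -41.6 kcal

(1) reversed (NH3(g) must end up as a reactant): contributes −x
(2) × 2 (×2 to match 2 HNO3(l) in the target): (2)·(-41.6) = -83.2 kcal
-72.2 = (-83.2) − x
x = (-72.2 − (-83.2)) / (-1) = -11.0 kcal

ΔH°rxn = -11.0 kcal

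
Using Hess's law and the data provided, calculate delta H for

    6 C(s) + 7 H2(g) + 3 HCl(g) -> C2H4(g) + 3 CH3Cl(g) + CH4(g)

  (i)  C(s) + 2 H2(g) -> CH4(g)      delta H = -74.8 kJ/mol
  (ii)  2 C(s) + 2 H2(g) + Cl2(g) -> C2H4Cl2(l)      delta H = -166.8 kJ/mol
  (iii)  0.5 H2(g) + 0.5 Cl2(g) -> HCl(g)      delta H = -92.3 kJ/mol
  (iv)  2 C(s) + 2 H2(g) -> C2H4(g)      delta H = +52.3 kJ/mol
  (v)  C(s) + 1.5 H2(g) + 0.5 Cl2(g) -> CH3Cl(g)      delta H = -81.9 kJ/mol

(i) as written: -74.8 kJ/mol
(ii): not needed.
(iii) reversed and × 3: (-3)·(-92.3) = +276.9 kJ/mol
(iv) as written: +52.3 kJ/mol
(v) × 3: (3)·(-81.9) = -245.7 kJ/mol
delta H = (-74.8) + (+276.9) + (+52.3) + (-245.7) = 8.7 kJ/mol

delta H = 8.7 kJ/mol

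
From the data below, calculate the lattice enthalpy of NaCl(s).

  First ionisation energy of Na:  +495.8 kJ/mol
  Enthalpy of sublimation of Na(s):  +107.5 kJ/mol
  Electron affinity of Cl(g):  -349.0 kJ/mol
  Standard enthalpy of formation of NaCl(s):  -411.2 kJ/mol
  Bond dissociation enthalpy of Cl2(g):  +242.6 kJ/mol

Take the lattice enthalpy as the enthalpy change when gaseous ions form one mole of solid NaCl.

ΔHf° = 1·ΔHsub + 1·(ΣIE) + 1/2·D(Cl2) + 1·EA + U
-411.2 = 1·(+107.5) + 1·(+495.8) + 1/2·(+242.6) + 1·(-349.0) + U
U = -411.2 − (+375.6) = -786.8 kJ/mol

U = -786.8 kJ/mol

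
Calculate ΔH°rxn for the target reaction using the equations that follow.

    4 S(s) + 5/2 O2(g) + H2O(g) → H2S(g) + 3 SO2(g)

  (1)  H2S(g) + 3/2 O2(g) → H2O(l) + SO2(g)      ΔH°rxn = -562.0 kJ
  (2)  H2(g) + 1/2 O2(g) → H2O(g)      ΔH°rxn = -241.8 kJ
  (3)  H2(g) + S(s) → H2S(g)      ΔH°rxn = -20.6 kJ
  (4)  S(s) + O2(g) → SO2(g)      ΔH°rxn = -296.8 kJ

ΔH°rxn = -669.2 kJ

(1): not needed.
(2) reversed: +241.8 kJ
(3) as written: -20.6 kJ
(4) × 3: (3)·(-296.8) = -890.4 kJ
Since enthalpy is a state function, ΔH°rxn = (+241.8) + (-20.6) + (-890.4) = -669.2 kJ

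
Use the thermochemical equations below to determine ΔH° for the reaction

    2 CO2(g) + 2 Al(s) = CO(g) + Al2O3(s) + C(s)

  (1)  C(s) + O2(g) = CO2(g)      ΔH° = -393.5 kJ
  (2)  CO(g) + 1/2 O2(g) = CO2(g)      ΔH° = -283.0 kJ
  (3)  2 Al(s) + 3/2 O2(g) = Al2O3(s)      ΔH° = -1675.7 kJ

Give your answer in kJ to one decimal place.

(1) reversed (C(s) must end up as a product): +393.5 kJ
(2) reversed (CO(g) must end up as a product): +283.0 kJ
(3) as written (Al2O3(s) already on the product side): -1675.7 kJ
Combining the equations, ΔH° = (+393.5) + (+283.0) + (-1675.7) = -999.2 kJ

ΔH° = -999.2 kJ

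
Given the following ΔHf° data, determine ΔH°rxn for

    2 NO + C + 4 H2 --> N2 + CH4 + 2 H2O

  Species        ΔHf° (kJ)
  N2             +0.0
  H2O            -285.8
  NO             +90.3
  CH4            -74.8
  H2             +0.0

Products: 1·(+0.0) + 1·(-74.8) + 2·(-285.8) = -646.4
Reactants: 2·(+90.3) + 1·(+0.0) + 4·(+0.0) = +180.6
ΔH°rxn = (-646.4) − (+180.6) = -827.0 kJ

ΔH°rxn = -827.0 kJ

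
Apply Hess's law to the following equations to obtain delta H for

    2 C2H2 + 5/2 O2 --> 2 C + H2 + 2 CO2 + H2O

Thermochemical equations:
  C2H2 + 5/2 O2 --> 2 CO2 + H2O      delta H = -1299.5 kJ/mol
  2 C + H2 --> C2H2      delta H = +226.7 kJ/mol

equation 1 as written (CO2 already on the product side): -1299.5 kJ/mol
equation 2 reversed (C must end up as a product): -226.7 kJ/mol
Summing the manipulated equations, delta H = (1)·(-1299.5) + (-1)·(+226.7) = -1526.2 kJ/mol

delta H = -1526.2 kJ/mol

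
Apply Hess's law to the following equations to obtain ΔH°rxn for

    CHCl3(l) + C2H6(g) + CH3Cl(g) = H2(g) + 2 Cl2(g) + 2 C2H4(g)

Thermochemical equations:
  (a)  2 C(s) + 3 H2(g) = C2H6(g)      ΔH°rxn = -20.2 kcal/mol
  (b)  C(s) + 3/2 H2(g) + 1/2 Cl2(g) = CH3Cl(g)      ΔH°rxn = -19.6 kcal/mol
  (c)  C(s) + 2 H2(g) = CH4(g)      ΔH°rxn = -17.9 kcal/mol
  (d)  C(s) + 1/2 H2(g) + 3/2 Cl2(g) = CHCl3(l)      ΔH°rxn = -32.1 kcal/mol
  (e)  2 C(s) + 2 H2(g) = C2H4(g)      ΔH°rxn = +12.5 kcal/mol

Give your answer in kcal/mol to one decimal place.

ΔH°rxn = 96.9 kcal/mol

(a) reversed (reverse to put C2H6(g) on the reactant side): +20.2 kcal/mol
(b) reversed (CH3Cl(g) must end up as a reactant): +19.6 kcal/mol
(c): not needed (CH4(g) appears nowhere else).
(d) reversed (CHCl3(l) must end up as a reactant): +32.1 kcal/mol
(e) × 2 (×2 to match 2 C2H4(g) in the target): (2)·(+12.5) = +25.0 kcal/mol
Since enthalpy is a state function, ΔH°rxn = (-1)·(-20.2) + (-1)·(-19.6) + (-1)·(-32.1) + (2)·(+12.5) = 96.9 kcal/mol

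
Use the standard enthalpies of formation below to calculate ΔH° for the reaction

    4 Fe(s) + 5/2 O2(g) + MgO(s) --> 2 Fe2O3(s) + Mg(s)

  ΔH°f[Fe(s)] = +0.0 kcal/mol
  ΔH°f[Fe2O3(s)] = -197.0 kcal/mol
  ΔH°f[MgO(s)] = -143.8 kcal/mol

ΔH° = -250.2 kcal/mol

Products: 2·(-197.0) + 1·(+0.0) = -394.0
Reactants: 4·(+0.0) + 5/2·(+0.0) + 1·(-143.8) = -143.8
ΔH° = (-394.0) − (-143.8) = -250.2 kcal/mol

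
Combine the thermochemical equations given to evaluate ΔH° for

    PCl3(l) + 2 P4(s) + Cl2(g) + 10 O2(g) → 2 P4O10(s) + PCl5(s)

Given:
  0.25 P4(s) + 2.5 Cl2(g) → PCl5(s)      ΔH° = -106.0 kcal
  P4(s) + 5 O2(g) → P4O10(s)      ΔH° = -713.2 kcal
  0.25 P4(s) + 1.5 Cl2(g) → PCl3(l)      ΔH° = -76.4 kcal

ΔH° = -1456.0 kcal

equation 1 as written (PCl5(s) already on the product side): -106.0 kcal
equation 2 × 2 (scale by 2 for the 2 P4O10(s)): (2)·(-713.2) = -1426.4 kcal
equation 3 reversed (reverse to put PCl3(l) on the reactant side): +76.4 kcal
Summing the manipulated equations, ΔH° = (1)·(-106.0) + (2)·(-713.2) + (-1)·(-76.4) = -1456.0 kcal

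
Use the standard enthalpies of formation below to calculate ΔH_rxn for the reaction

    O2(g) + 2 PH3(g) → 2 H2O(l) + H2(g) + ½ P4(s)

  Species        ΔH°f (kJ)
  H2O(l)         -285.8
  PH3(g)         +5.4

ΔH_rxn = -582.4 kJ

Products: 2·(-285.8) + 1·(+0.0) + 1/2·(+0.0) = -571.6
Reactants: 1·(+0.0) + 2·(+5.4) = +10.8
ΔH_rxn = (-571.6) − (+10.8) = -582.4 kJ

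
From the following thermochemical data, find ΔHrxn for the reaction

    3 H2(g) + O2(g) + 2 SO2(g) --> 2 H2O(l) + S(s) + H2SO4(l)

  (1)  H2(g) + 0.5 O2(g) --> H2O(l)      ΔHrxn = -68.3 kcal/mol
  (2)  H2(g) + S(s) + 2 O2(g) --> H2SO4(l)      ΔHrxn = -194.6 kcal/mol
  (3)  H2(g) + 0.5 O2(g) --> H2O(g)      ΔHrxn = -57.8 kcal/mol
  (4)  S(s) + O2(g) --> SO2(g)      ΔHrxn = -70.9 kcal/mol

ΔHrxn = -189.4 kcal/mol

(1) × 2 (×2 to match 2 H2O(l) in the target): (2)·(-68.3) = -136.6 kcal/mol
(2) as written (H2SO4(l) already on the product side): -194.6 kcal/mol
(3): not needed (H2O(g) appears nowhere else).
(4) reversed and × 2 (SO2(g) must end up as a reactant; scale by 2 for the 2 SO2(g)): (-2)·(-70.9) = +141.8 kcal/mol
Since enthalpy is a state function, ΔHrxn = (2)·(-68.3) + (1)·(-194.6) + (-2)·(-70.9) = -189.4 kcal/mol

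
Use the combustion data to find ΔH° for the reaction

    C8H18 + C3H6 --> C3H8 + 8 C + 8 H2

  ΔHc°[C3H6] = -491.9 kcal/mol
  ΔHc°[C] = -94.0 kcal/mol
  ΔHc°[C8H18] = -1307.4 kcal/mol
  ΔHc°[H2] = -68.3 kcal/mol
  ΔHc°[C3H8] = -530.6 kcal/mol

With combustion enthalpies, reactants minus products:
= [1·(-1307.4) + 1·(-491.9)] − [1·(-530.6) + 8·(-94.0) + 8·(-68.3)]
= 29.7 kcal/mol

ΔH° = 29.7 kcal/mol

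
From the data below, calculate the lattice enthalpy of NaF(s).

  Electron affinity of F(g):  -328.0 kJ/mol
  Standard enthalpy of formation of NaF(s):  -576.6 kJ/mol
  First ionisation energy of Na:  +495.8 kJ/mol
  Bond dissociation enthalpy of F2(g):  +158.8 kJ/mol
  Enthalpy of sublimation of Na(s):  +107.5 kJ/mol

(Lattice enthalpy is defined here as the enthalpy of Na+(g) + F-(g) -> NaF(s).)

ΔHf° = 1·ΔHsub + 1·(ΣIE) + 1/2·D(F2) + 1·EA + U
-576.6 = 1·(+107.5) + 1·(+495.8) + 1/2·(+158.8) + 1·(-328.0) + U
U = -576.6 − (+354.7) = -931.3 kJ/mol

U = -931.3 kJ/mol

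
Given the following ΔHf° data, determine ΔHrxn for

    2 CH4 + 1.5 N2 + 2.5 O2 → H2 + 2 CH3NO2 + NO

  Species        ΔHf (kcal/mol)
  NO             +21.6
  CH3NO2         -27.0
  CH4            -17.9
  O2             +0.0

ΔHrxn = 3.4 kcal/mol

Products: 1·(+0.0) + 2·(-27.0) + 1·(+21.6) = -32.4
Reactants: 2·(-17.9) + 3/2·(+0.0) + 5/2·(+0.0) = -35.8
ΔHrxn = (-32.4) − (-35.8) = 3.4 kcal/mol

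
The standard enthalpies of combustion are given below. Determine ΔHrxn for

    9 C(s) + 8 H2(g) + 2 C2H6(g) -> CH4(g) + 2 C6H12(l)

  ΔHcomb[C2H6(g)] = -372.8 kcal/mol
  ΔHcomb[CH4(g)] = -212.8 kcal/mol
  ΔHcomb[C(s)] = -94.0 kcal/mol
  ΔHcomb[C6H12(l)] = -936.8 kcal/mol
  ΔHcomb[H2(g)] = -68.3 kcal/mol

ΔHrxn = -51.6 kcal/mol

With combustion enthalpies, reactants minus products:
= [9·(-94.0) + 8·(-68.3) + 2·(-372.8)] − [1·(-212.8) + 2·(-936.8)]
= -51.6 kcal/mol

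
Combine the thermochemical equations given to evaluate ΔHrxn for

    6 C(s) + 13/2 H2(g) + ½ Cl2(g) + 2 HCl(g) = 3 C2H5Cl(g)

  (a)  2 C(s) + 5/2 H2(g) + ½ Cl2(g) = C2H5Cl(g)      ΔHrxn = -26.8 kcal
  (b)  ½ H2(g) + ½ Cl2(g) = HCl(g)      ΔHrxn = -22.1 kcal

ΔHrxn = -36.2 kcal

(a) × 3: (3)·(-26.8) = -80.4 kcal
(b) reversed and × 2: (-2)·(-22.1) = +44.2 kcal
ΔHrxn = (3)·(-26.8) + (-2)·(-22.1) = -36.2 kcal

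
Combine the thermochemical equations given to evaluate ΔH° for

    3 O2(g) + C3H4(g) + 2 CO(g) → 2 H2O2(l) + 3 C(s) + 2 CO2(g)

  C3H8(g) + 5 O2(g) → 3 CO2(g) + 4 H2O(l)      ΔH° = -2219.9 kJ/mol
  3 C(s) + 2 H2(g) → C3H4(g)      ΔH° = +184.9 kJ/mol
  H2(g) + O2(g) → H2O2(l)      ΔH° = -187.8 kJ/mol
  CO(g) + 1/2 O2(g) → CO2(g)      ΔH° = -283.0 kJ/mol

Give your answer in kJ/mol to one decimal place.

equation 1: not needed.
equation 2 reversed: -184.9 kJ/mol
equation 3 × 2: (2)·(-187.8) = -375.6 kJ/mol
equation 4 × 2: (2)·(-283.0) = -566.0 kJ/mol
By Hess's law, ΔH° = (-184.9) + (-375.6) + (-566.0) = -1126.5 kJ/mol

ΔH° = -1126.5 kJ/mol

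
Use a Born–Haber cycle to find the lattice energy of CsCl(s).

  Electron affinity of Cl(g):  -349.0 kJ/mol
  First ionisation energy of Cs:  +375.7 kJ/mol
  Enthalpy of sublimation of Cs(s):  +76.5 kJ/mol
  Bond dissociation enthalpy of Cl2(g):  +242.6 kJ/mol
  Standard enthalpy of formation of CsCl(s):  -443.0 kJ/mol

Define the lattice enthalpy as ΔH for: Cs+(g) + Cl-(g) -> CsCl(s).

U = -667.5 kJ/mol

ΔHf° = 1·ΔHsub + 1·(ΣIE) + 1/2·D(Cl2) + 1·EA + U
-443.0 = 1·(+76.5) + 1·(+375.7) + 1/2·(+242.6) + 1·(-349.0) + U
U = -443.0 − (+224.5) = -667.5 kJ/mol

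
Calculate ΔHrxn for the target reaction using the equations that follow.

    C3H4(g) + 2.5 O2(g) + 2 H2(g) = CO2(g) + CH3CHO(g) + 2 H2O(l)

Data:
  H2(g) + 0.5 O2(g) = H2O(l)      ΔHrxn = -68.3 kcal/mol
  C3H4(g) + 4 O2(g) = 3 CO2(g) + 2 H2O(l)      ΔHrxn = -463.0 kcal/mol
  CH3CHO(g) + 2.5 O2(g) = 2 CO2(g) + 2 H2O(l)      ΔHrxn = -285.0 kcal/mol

equation 1 × 2: (2)·(-68.3) = -136.6 kcal/mol
equation 2 as written: -463.0 kcal/mol
equation 3 reversed: +285.0 kcal/mol
Summing the manipulated equations, ΔHrxn = (2)·(-68.3) + (1)·(-463.0) + (-1)·(-285.0) = -314.6 kcal/mol

ΔHrxn = -314.6 kcal/mol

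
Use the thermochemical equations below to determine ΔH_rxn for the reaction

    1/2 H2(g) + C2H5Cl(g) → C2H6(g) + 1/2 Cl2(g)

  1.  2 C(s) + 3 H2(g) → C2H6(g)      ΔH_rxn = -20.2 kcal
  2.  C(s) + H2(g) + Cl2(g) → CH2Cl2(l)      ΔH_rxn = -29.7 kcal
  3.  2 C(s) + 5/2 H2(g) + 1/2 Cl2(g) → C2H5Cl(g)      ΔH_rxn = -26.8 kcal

ΔH_rxn = 6.6 kcal

eq. 1 as written (C2H6(g) already on the product side): -20.2 kcal
eq. 2: not needed (CH2Cl2(l) appears nowhere else).
eq. 3 reversed (C2H5Cl(g) must end up as a reactant): +26.8 kcal
ΔH_rxn = (1)·(-20.2) + (-1)·(-26.8) = 6.6 kcal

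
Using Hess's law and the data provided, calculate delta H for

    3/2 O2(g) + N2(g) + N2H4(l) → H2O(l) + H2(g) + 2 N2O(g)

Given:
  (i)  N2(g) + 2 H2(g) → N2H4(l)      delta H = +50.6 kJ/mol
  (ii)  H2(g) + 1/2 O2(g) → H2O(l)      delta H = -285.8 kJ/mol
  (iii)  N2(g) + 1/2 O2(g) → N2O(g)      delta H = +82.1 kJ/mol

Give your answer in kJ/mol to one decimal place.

(i) reversed: -50.6 kJ/mol
(ii) as written: -285.8 kJ/mol
(iii) × 2: (2)·(+82.1) = +164.2 kJ/mol
Combining the equations, delta H = (-1)·(+50.6) + (1)·(-285.8) + (2)·(+82.1) = -172.2 kJ/mol

delta H = -172.2 kJ/mol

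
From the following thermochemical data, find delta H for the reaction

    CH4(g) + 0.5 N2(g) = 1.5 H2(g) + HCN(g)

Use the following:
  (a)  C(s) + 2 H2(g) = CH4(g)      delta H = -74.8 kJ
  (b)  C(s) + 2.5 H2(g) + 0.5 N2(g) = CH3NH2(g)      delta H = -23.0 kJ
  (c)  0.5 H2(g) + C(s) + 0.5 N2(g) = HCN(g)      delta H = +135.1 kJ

(a) reversed (reverse to put CH4(g) on the reactant side): +74.8 kJ
(b): not needed (CH3NH2(g) appears nowhere else).
(c) as written (HCN(g) already on the product side): +135.1 kJ
Since enthalpy is a state function, delta H = (+74.8) + (+135.1) = 209.9 kJ

delta H = 209.9 kJ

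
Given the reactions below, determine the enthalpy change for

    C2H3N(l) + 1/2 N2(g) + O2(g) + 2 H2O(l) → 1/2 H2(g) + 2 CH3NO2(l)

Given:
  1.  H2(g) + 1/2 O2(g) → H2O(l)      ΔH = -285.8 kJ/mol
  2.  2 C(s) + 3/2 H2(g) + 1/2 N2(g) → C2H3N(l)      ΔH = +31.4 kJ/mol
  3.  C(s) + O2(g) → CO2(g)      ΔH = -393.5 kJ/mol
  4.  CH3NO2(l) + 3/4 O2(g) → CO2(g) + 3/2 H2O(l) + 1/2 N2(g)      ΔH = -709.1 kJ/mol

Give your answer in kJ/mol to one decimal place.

eq. 1 as written: -285.8 kJ/mol
eq. 2 reversed: -31.4 kJ/mol
eq. 3 × 2: (2)·(-393.5) = -787.0 kJ/mol
eq. 4 reversed and × 2: (-2)·(-709.1) = +1418.2 kJ/mol
Summing the manipulated equations, ΔH = (1)·(-285.8) + (-1)·(+31.4) + (2)·(-393.5) + (-2)·(-709.1) = 314.0 kJ/mol

ΔH = 314.0 kJ/mol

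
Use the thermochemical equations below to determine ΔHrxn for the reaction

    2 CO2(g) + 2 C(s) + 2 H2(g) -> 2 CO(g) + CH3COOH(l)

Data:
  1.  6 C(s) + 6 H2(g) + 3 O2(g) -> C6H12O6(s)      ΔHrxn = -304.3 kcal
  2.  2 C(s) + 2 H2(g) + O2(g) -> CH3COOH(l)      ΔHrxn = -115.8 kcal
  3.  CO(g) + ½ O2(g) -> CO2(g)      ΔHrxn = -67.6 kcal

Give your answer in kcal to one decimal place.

ΔHrxn = 19.4 kcal

eq. 1: not needed.
eq. 2 as written: -115.8 kcal
eq. 3 reversed and × 2: (-2)·(-67.6) = +135.2 kcal
Combining the equations, ΔHrxn = (1)·(-115.8) + (-2)·(-67.6) = 19.4 kcal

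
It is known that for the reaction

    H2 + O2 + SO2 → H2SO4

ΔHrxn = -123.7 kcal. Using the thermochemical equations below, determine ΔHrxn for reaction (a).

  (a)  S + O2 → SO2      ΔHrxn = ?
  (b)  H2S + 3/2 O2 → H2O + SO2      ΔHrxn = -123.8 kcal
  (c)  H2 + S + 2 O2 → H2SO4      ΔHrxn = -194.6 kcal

ΔHrxn = -70.9 kcal

(a) reversed: contributes −x
(b): not needed.
(c) as written: -194.6 kcal
-123.7 = (-194.6) − x
x = (-123.7 − (-194.6)) / (-1) = -70.9 kcal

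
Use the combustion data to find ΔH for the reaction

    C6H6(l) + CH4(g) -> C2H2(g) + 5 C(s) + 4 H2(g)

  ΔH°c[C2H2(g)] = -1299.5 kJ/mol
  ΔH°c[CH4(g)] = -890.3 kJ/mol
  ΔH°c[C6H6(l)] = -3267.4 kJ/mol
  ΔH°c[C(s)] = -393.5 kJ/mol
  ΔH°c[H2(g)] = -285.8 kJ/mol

Using ΔH = Σ nΔHc°(reactants) − Σ nΔHc°(products):
= [1·(-3267.4) + 1·(-890.3)] − [1·(-1299.5) + 5·(-393.5) + 4·(-285.8)]
= 252.5 kJ/mol

ΔH = 252.5 kJ/mol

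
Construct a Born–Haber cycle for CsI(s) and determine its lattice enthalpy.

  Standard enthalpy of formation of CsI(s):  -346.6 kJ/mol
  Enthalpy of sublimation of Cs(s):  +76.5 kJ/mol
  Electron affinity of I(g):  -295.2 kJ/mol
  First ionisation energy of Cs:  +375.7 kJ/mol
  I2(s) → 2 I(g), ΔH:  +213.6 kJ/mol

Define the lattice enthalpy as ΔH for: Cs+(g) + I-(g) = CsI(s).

U = -610.4 kJ/mol

ΔHf° = 1·ΔHsub + 1·(ΣIE) + 1/2·D(I2) + 1·EA + U
-346.6 = 1·(+76.5) + 1·(+375.7) + 1/2·(+213.6) + 1·(-295.2) + U
U = -346.6 − (+263.8) = -610.4 kJ/mol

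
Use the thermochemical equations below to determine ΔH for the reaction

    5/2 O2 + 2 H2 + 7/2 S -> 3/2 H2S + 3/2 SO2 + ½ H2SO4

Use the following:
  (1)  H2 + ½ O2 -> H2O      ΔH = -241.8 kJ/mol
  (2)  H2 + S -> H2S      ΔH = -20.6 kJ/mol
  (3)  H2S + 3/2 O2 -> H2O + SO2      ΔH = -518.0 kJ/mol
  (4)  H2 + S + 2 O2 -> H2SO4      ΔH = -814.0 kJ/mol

(1) reversed and × 3/2: (-3/2)·(-241.8) = +362.7 kJ/mol
(2) × 3: (3)·(-20.6) = -61.8 kJ/mol
(3) × 3/2 (scale by 3/2 for the 3/2 SO2): (3/2)·(-518.0) = -777.0 kJ/mol
(4) × 1/2 (scale by 1/2 for the 1/2 H2SO4): (1/2)·(-814.0) = -407.0 kJ/mol
Combining the equations, ΔH = (+362.7) + (-61.8) + (-777.0) + (-407.0) = -883.1 kJ/mol

ΔH = -883.1 kJ/mol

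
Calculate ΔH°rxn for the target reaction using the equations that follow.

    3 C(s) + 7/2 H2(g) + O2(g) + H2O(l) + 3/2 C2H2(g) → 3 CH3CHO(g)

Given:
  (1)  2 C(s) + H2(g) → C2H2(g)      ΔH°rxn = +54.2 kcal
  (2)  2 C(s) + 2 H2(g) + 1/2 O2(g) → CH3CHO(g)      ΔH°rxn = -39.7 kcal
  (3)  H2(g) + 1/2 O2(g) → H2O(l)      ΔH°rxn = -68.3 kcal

ΔH°rxn = -132.1 kcal

(1) reversed and × 3/2: (-3/2)·(+54.2) = -81.3 kcal
(2) × 3: (3)·(-39.7) = -119.1 kcal
(3) reversed: +68.3 kcal
ΔH°rxn = (-3/2)·(+54.2) + (3)·(-39.7) + (-1)·(-68.3) = -132.1 kcal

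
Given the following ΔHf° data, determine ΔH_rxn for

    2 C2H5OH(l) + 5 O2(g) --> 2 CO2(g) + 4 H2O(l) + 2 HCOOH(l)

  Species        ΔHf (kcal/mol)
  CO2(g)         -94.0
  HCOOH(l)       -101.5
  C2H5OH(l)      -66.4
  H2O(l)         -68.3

Products: 2·(-94.0) + 4·(-68.3) + 2·(-101.5) = -664.2
Reactants: 2·(-66.4) + 5·(+0.0) = -132.8
ΔH_rxn = (-664.2) − (-132.8) = -531.4 kcal/mol

ΔH_rxn = -531.4 kcal/mol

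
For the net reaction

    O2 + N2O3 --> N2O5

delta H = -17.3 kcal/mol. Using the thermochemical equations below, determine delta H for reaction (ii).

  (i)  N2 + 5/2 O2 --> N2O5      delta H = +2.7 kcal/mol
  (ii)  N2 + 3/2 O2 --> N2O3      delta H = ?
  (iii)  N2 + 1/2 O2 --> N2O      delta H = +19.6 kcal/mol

delta H = 20.0 kcal/mol

(i) as written (N2O5 already on the product side): +2.7 kcal/mol
(ii) reversed (N2O3 must end up as a reactant): contributes −x
(iii): not needed (N2O appears nowhere else).
-17.3 = (+2.7) − x
x = (-17.3 − (+2.7)) / (-1) = 20.0 kcal/mol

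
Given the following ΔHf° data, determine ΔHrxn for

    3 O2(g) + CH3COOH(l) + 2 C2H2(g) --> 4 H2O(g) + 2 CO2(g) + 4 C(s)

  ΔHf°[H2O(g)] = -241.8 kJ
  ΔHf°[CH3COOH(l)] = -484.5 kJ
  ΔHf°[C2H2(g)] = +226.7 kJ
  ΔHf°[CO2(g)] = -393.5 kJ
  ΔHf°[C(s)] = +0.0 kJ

ΔHrxn = -1723.1 kJ

Products: 4·(-241.8) + 2·(-393.5) + 4·(+0.0) = -1754.2
Reactants: 3·(+0.0) + 1·(-484.5) + 2·(+226.7) = -31.1
ΔHrxn = (-1754.2) − (-31.1) = -1723.1 kJ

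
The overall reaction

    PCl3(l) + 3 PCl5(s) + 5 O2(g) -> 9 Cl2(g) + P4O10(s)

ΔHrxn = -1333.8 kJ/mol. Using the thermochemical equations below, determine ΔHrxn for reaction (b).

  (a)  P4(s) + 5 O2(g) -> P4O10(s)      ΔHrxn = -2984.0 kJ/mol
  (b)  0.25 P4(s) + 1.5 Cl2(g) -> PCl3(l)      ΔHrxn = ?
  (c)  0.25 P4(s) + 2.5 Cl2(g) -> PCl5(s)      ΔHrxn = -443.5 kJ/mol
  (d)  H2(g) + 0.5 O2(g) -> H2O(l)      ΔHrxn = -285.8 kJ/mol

(a) as written (P4O10(s) already on the product side): -2984.0 kJ/mol
(b) reversed (PCl3(l) must end up as a reactant): contributes −x
(c) reversed and × 3 (PCl5(s) must end up as a reactant; scale by 3 for the 3 PCl5(s)): (-3)·(-443.5) = +1330.5 kJ/mol
(d): not needed (H2O(l) appears nowhere else).
-1333.8 = (-2984.0) + (+1330.5) − x
x = (-1333.8 − (-1653.5)) / (-1) = -319.7 kJ/mol

ΔHrxn = -319.7 kJ/mol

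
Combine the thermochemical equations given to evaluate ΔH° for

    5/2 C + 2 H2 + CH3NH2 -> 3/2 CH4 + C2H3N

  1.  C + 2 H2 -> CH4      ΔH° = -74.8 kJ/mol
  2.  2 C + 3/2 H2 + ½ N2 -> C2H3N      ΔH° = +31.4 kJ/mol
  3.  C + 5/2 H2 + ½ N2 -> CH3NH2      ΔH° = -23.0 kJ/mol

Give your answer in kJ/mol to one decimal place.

eq. 1 × 3/2: (3/2)·(-74.8) = -112.2 kJ/mol
eq. 2 as written: +31.4 kJ/mol
eq. 3 reversed: +23.0 kJ/mol
Combining the equations, ΔH° = (3/2)·(-74.8) + (1)·(+31.4) + (-1)·(-23.0) = -57.8 kJ/mol

ΔH° = -57.8 kJ/mol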